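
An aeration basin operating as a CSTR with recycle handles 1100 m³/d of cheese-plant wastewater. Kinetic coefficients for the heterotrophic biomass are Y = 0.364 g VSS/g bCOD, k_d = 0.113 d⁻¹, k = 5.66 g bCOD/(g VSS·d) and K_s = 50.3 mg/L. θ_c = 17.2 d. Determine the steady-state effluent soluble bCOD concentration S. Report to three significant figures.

For a completely mixed reactor with recycle the Lawrence–McCarty relation gives S = K_s·(1 + k_d·θ_c) / [θ_c·(Y·k − k_d) − 1] = 50.3 × (1 + 0.113 × 17.2) / [17.2 × (0.364 × 5.66 − 0.113) − 1] = 148.1 / 32.49 = 4.557 mg/L.

S ≈ 4.56 mg/L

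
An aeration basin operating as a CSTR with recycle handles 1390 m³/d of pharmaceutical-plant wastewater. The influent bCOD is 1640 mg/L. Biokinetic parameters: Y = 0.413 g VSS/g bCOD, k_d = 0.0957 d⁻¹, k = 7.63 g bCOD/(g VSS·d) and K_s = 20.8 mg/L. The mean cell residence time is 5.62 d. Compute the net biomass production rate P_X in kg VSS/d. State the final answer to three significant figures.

For a completely mixed reactor with recycle the Lawrence–McCarty relation gives S = K_s·(1 + k_d·θ_c) / [θ_c·(Y·k − k_d) − 1] = 20.8 × (1 + 0.0957 × 5.62) / [5.62 × (0.413 × 7.63 − 0.0957) − 1] = 31.99 / 16.17 = 1.978 mg/L.
The observed yield is Y_obs = Y/(1 + k_d·θ_c) = 0.413 / (1 + 0.0957 × 5.62) = 0.413 / 1.538 = 0.2686 g VSS per g bCOD removed.
Mass of bCOD removed per day: Q(S₀ − S) = 1390 × 1638 g/m³ = 2277 kg/d.
Net biomass production P_X = Y_obs × Q·(S₀ − S) = 0.2686 × 2277 = 611.5 kg VSS/d.

P_X ≈ 611 kg VSS/d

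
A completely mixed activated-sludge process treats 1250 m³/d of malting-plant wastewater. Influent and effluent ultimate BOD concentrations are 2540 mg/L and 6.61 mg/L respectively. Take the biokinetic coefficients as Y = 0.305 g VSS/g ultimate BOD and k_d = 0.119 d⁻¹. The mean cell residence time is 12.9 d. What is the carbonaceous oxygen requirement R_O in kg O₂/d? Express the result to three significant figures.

Observed yield with endogenous decay: Y_obs = Y / (1 + k_d·θ_c) = 0.305 / (1 + 0.119 × 12.9) = 0.305 / 2.535 = 0.1203 g VSS/g ultimate BOD.
Q·(S₀ − S) = 1250 × (2540 − 6.61) × 10⁻³ = 3167 kg/d removed.
Biomass synthesised: P_X = Y_obs × 3167 = 381.0 kg VSS/d.
R_O = Q·(S₀ − S) − 1.42·P_X = 3167 − 1.42 × 381.0 = 2626 kg O₂/d.

R_O ≈ 2630 kg O₂/d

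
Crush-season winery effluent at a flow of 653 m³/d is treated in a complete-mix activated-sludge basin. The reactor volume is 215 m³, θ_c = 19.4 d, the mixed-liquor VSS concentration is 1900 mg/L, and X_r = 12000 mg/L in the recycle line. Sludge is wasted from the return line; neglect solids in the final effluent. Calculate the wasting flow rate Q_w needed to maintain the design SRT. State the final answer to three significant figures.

Q_w ≈ 1.75 m³/d

θ_c = V·X/(Q_w·X_r) when wasting from the recycle, so Q_w = V·X/(θ_c·X_r) = 215.0 × 1900 / (19.4 × 12000) = 1.755 m³/d.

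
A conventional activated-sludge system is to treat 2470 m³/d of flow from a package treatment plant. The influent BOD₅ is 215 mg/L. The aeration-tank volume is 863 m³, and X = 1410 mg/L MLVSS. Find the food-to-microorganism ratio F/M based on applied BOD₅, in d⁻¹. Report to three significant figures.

F/M = Q·S₀ / (V·X) = 2470 × 215 / (863.0 × 1410) = 0.4364 g BOD₅·(g VSS·d)⁻¹.

F/M ≈ 0.436 d⁻¹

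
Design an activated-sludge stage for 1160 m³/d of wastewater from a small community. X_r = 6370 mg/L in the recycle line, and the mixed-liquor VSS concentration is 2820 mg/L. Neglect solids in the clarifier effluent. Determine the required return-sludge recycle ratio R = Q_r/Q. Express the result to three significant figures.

Mass balance around the secondary clarifier (neglecting effluent solids): R = X / (X_r − X) = 2820 / (6370 − 2820) = 0.7944.

R ≈ 0.794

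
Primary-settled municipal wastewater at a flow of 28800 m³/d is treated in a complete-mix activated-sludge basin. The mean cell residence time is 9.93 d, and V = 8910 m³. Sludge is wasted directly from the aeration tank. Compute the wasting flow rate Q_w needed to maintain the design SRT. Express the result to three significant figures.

Q_w ≈ 897 m³/d

For wasting at MLVSS concentration, Q_w = V/θ_c = 8910/9.93 = 897.3 m³/d.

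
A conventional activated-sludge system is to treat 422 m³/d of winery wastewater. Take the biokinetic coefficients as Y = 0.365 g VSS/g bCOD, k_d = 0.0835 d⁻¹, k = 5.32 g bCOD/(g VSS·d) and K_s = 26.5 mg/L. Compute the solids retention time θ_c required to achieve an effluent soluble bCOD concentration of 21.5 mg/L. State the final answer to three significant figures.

θ_c ≈ 1.27 d

Specific growth rate at S = 21.5 mg/L: μ = YkS/(K_s+S) = 0.365·5.32·21.5/(26.5+21.5) = 0.8698 d⁻¹.
1/θ_c = 0.8698 − 0.0835 = 0.7863 d⁻¹, so θ_c = 1.272 d.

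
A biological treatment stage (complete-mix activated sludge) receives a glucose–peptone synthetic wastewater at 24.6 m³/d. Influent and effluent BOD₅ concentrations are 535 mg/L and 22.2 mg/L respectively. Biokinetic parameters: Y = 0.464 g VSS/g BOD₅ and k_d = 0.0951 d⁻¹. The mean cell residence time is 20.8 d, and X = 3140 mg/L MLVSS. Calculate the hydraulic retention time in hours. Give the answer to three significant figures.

Steady-state biomass mass balance: V·X·(1 + k_d·θ_c) = Y·Q·(S₀ − S)·θ_c, so V = 0.464 × 24.6 × (535 − 22.2) × 20.8 / [3140 × (1 + 0.0951 × 20.8)] = 1.22×10^5 / 9351 = 13.02 m³.
τ = V/Q = 13.02/24.6 = 0.5293 d, or 12.70 h.

τ ≈ 12.7 h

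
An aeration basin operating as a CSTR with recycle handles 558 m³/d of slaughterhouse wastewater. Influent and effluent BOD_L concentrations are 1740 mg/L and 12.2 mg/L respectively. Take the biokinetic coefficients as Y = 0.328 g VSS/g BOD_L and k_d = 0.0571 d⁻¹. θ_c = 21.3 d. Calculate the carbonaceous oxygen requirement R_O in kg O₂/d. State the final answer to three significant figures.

Y_obs = Y / (1 + k_d θ_c) = 0.328 / (1 + 0.0571 × 21.3) = 0.328 / 2.216 = 0.1480.
Mass of BOD_L removed per day: Q(S₀ − S) = 558 × 1728 g/m³ = 964.1 kg/d.
P_X = Y_obs·Q·(S₀ − S) = 0.1480 × 964.1 = 142.7 kg VSS/d.
R_O = Q·(S₀ − S) − 1.42·P_X = 964.1 − 1.42 × 142.7 = 761.5 kg O₂/d.

R_O ≈ 761 kg O₂/d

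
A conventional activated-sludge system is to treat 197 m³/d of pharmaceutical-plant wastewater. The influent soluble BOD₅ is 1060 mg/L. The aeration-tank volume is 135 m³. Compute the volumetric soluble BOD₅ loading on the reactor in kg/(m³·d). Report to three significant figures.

L_v ≈ 1.55 kg soluble BOD₅/(m³·d)

Volumetric loading L_v = Q·S₀ / V = 197 × 1060 g/m³ / 135.0 m³ = 1547 g/(m³·d) = 1.547 kg soluble BOD₅/(m³·d).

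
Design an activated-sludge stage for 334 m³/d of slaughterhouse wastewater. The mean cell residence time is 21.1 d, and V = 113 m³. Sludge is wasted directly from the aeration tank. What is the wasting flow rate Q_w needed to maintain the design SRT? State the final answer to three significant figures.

For wasting at MLVSS concentration, Q_w = V/θ_c = 113.0/21.1 = 5.355 m³/d.

Q_w ≈ 5.36 m³/d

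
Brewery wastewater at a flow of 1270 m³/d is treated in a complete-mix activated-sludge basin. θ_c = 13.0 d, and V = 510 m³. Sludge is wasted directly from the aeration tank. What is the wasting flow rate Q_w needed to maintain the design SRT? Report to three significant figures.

With mixed-liquor wasting, θ_c = V/Q_w, so Q_w = V/θ_c = 510.0/13.0 = 39.23 m³/d.

Q_w ≈ 39.2 m³/d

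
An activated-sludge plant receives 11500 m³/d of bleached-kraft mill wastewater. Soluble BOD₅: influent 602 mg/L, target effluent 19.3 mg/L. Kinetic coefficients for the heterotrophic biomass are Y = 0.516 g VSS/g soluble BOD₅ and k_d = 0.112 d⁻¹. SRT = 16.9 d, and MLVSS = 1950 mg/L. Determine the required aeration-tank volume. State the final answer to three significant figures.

Steady-state biomass mass balance: V·X·(1 + k_d·θ_c) = Y·Q·(S₀ − S)·θ_c, so V = 0.516 × 11500 × (602 − 19.3) × 16.9 / [1950 × (1 + 0.112 × 16.9)] = 5.84×10^7 / 5641 = 10359 m³.

V ≈ 10400 m³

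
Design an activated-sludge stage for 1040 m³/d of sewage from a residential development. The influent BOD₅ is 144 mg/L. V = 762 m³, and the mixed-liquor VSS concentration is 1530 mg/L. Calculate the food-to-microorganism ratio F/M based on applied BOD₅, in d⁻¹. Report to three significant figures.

F/M ≈ 0.128 d⁻¹

Food-to-microorganism ratio F/M = Q S₀ / (V X) = 1040 × 144 / (762.0 × 1530) = 0.1285 d⁻¹.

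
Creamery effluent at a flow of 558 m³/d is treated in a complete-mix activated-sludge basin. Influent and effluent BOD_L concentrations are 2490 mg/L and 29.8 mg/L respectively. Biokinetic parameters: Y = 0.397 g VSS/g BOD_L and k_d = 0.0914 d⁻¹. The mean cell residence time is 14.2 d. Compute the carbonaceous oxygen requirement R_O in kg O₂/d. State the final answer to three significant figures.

R_O ≈ 1040 kg O₂/d

The observed yield is Y_obs = Y/(1 + k_d·θ_c) = 0.397 / (1 + 0.0914 × 14.2) = 0.397 / 2.298 = 0.1728 g VSS per g BOD_L removed.
Mass of BOD_L removed per day: Q(S₀ − S) = 558 × 2460 g/m³ = 1373 kg/d.
Net sludge production P_X = 0.1728 × 1373 = 237.2 kg VSS/d.
R_O = Q·(S₀ − S) − 1.42·P_X = 1373 − 1.42 × 237.2 = 1036 kg O₂/d.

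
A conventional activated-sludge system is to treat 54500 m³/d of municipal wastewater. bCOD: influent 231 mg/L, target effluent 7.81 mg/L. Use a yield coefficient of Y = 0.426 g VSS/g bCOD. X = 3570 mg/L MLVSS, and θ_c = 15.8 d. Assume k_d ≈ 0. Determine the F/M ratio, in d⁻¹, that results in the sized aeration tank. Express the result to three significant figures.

Biomass mass balance (decay neglected): V·X = Y·Q·(S₀ − S)·θ_c, so V = 0.426 × 54500 × (231 − 7.81) × 15.8 / 3570 = 22933 m³.
F/M = Q·S₀ / (V·X) = 54500 × 231 / (22933 × 3570) = 0.1538 g bCOD·(g VSS·d)⁻¹.

F/M ≈ 0.154 d⁻¹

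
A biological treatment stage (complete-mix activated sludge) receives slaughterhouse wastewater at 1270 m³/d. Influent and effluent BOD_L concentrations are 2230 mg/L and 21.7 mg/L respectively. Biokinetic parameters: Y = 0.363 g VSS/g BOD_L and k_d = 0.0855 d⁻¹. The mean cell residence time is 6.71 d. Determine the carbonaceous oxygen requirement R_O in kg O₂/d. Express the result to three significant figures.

R_O ≈ 1890 kg O₂/d

The observed yield is Y_obs = Y/(1 + k_d·θ_c) = 0.363 / (1 + 0.0855 × 6.71) = 0.363 / 1.574 = 0.2307 g VSS per g BOD_L removed.
Q·(S₀ − S) = 1270 × (2230 − 21.7) × 10⁻³ = 2805 kg/d removed.
P_X = Y_obs·Q·(S₀ − S) = 0.2307 × 2805 = 646.9 kg VSS/d.
R_O = Q·ΔS − 1.42 P_X = 2805 − 918.6 = 1886 kg O₂/d.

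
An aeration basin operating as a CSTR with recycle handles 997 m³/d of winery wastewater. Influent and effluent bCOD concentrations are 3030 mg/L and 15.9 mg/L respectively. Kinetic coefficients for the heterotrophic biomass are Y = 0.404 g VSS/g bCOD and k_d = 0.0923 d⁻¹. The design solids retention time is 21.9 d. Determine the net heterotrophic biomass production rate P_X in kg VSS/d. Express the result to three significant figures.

P_X ≈ 402 kg VSS/d

Observed yield with endogenous decay: Y_obs = Y / (1 + k_d·θ_c) = 0.404 / (1 + 0.0923 × 21.9) = 0.404 / 3.021 = 0.1337 g VSS/g bCOD.
Mass of bCOD removed per day: Q(S₀ − S) = 997 × 3014 g/m³ = 3005 kg/d.
Net biomass production P_X = Y_obs × Q·(S₀ − S) = 0.1337 × 3005 = 401.8 kg VSS/d.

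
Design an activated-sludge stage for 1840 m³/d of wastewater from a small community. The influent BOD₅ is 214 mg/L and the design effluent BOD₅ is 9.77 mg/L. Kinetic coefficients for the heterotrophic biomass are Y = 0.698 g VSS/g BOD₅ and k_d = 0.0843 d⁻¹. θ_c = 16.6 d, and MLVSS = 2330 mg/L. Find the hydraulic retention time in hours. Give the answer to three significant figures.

τ ≈ 10.2 h

From the SRT design equation V = Y Q (S₀−S) θ_c / [X (1 + k_d θ_c)] = 0.698 × 1840 × (214 − 9.77) × 16.6 / [2330 × (1 + 0.0843 × 16.6)] = 4.35×10^6 / 5591 = 778.8 m³.
τ = V/Q = 778.8/1840 = 0.4233 d, or 10.16 h.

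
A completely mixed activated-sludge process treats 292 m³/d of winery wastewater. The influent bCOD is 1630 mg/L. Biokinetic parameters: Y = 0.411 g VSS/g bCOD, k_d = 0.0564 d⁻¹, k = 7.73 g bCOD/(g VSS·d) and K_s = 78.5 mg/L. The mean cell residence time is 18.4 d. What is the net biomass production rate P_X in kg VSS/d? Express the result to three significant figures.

P_X ≈ 95.8 kg VSS/d

From the Monod/SRT balance for a CMAS, S = K_s·(1+k_d θ_c)/[θ_c·(Y k − k_d) − 1] = 78.5 × (1 + 0.0564 × 18.4) / [18.4 × (0.411 × 7.73 − 0.0564) − 1] = 160.0 / 56.42 = 2.835 mg/L.
The observed yield is Y_obs = Y/(1 + k_d·θ_c) = 0.411 / (1 + 0.0564 × 18.4) = 0.411 / 2.038 = 0.2017 g VSS per g bCOD removed.
Substrate removed = Q·(S₀ − S) = 292 m³/d × (1630 − 2.84) g/m³ = 4.75×10^5 g/d = 475.1 kg/d.
Net biomass production P_X = Y_obs × Q·(S₀ − S) = 0.2017 × 475.1 = 95.83 kg VSS/d.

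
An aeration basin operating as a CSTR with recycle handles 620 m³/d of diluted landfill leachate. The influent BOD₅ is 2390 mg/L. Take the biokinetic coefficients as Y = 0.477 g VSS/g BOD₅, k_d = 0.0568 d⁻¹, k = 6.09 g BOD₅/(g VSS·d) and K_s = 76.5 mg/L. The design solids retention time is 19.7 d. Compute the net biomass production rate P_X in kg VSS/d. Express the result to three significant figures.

For a completely mixed reactor with recycle the Lawrence–McCarty relation gives S = K_s·(1 + k_d·θ_c) / [θ_c·(Y·k − k_d) − 1] = 76.5 × (1 + 0.0568 × 19.7) / [19.7 × (0.477 × 6.09 − 0.0568) − 1] = 162.1 / 55.11 = 2.941 mg/L.
Correct the yield for decay: Y_obs = Y/(1 + k_d θ_c) = 0.477 / (1 + 0.0568 × 19.7) = 0.477 / 2.119 = 0.2251.
ΔS = 2390 − 2.94 = 2387 mg/L, so the substrate removal rate is 620 × 2387/1000 = 1480 kg BOD₅/d.
P_X = Y_obs · Q(S₀ − S) = 0.2251 × 1480 = 333.2 kg VSS/d.

P_X ≈ 333 kg VSS/d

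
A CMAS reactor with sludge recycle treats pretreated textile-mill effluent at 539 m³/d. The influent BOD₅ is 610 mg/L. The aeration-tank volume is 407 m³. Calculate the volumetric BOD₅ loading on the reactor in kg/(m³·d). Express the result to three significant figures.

L_v ≈ 0.808 kg BOD₅/(m³·d)

Volumetric loading L_v = Q·S₀ / V = 539 × 610 g/m³ / 407.0 m³ = 807.8 g/(m³·d) = 0.8078 kg BOD₅/(m³·d).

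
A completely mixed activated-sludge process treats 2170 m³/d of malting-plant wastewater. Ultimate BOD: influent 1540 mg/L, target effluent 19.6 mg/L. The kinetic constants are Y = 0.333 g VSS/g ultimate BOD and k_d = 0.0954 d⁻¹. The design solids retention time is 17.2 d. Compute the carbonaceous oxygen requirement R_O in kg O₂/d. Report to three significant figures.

Y_obs = Y / (1 + k_d θ_c) = 0.333 / (1 + 0.0954 × 17.2) = 0.333 / 2.641 = 0.1261.
ΔS = 1540 − 19.6 = 1520 mg/L, so the substrate removal rate is 2170 × 1520/1000 = 3299 kg ultimate BOD/d.
Net sludge production P_X = 0.1261 × 3299 = 416.0 kg VSS/d.
R_O = Q·(S₀ − S) − 1.42·P_X = 3299 − 1.42 × 416.0 = 2709 kg O₂/d.

R_O ≈ 2710 kg O₂/d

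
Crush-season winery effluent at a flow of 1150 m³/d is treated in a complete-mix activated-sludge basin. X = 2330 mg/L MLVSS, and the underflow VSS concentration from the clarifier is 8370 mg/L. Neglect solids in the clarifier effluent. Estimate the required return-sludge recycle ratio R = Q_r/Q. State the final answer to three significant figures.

Mass balance around the secondary clarifier (neglecting effluent solids): R = X / (X_r − X) = 2330 / (8370 − 2330) = 0.3858.

R ≈ 0.386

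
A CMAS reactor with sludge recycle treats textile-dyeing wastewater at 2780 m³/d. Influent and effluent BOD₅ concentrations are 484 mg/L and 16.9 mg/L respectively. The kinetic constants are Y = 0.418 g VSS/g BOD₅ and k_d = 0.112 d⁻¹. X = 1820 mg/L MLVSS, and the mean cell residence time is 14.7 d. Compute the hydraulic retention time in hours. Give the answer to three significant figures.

τ ≈ 14.3 h

Steady-state biomass mass balance: V·X·(1 + k_d·θ_c) = Y·Q·(S₀ − S)·θ_c, so V = 0.418 × 2780 × (484 − 16.9) × 14.7 / [1820 × (1 + 0.112 × 14.7)] = 7.98×10^6 / 4816 = 1657 m³.
HRT = V/Q = 1657 m³ / 2780 m³·d⁻¹ = 0.5959 d × 24 = 14.30 h.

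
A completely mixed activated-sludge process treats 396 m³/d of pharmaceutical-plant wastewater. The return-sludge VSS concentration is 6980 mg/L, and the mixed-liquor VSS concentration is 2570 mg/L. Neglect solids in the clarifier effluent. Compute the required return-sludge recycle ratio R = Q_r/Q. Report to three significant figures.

R = Q_r/Q = X/(X_r − X) = 2570 / (6980 − 2570) = 0.5828.

R ≈ 0.583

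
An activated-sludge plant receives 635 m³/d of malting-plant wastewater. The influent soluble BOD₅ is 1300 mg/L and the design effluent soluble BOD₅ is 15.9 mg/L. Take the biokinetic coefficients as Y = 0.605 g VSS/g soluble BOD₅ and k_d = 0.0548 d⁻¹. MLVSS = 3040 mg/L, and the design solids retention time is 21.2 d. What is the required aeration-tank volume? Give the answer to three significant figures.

V ≈ 1590 m³

From the SRT design equation V = Y Q (S₀−S) θ_c / [X (1 + k_d θ_c)] = 0.605 × 635 × (1300 − 15.9) × 21.2 / [3040 × (1 + 0.0548 × 21.2)] = 1.05×10^7 / 6572 = 1591 m³.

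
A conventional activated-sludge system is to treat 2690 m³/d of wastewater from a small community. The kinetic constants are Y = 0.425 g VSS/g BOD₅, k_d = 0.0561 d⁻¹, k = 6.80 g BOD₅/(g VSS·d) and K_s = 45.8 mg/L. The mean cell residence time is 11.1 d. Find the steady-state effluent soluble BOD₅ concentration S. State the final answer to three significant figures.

S ≈ 2.44 mg/L

Effluent substrate depends only on kinetics and SRT: S = K_s(1 + k_d θ_c) / [θ_c(Yk − k_d) − 1] = 45.8 × (1 + 0.0561 × 11.1) / [11.1 × (0.425 × 6.80 − 0.0561) − 1] = 74.32 / 30.46 = 2.440 mg/L.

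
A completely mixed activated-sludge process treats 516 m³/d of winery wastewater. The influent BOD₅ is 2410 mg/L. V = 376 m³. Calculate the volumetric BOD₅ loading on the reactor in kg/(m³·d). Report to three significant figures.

L_v = Q S₀ / V = 516 × 2410 × 10⁻³ / 376.0 = 3.307 kg/(m³·d).

L_v ≈ 3.31 kg BOD₅/(m³·d)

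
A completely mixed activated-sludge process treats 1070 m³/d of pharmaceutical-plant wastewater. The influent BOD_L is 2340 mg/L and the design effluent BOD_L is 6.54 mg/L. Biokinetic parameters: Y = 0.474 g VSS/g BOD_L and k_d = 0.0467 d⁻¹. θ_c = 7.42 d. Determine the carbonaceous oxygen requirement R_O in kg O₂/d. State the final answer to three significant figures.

The observed yield is Y_obs = Y/(1 + k_d·θ_c) = 0.474 / (1 + 0.0467 × 7.42) = 0.474 / 1.347 = 0.3520 g VSS per g BOD_L removed.
Q·(S₀ − S) = 1070 × (2340 − 6.54) × 10⁻³ = 2497 kg/d removed.
P_X = Y_obs·Q·(S₀ − S) = 0.3520 × 2497 = 878.9 kg VSS/d.
R_O = Q·ΔS − 1.42 P_X = 2497 − 1248 = 1249 kg O₂/d.

R_O ≈ 1250 kg O₂/d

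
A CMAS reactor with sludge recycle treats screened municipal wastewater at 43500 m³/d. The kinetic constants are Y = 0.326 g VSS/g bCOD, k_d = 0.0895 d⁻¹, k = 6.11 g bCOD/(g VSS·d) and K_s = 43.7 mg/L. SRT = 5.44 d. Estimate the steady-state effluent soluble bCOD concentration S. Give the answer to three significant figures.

Effluent substrate depends only on kinetics and SRT: S = K_s(1 + k_d θ_c) / [θ_c(Yk − k_d) − 1] = 43.7 × (1 + 0.0895 × 5.44) / [5.44 × (0.326 × 6.11 − 0.0895) − 1] = 64.98 / 9.349 = 6.950 mg/L.

S ≈ 6.95 mg/L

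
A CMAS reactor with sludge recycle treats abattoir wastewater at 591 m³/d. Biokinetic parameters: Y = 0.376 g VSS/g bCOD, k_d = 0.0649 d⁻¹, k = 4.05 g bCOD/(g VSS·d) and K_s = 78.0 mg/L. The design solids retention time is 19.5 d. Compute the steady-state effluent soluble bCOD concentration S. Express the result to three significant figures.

For a completely mixed reactor with recycle the Lawrence–McCarty relation gives S = K_s·(1 + k_d·θ_c) / [θ_c·(Y·k − k_d) − 1] = 78.0 × (1 + 0.0649 × 19.5) / [19.5 × (0.376 × 4.05 − 0.0649) − 1] = 176.7 / 27.43 = 6.443 mg/L.

S ≈ 6.44 mg/L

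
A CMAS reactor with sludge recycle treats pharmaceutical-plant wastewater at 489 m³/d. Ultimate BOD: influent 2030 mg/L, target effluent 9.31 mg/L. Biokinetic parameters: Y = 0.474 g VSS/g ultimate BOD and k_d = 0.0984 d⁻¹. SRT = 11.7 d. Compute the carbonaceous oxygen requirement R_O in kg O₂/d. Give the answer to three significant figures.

R_O ≈ 679 kg O₂/d

The observed yield is Y_obs = Y/(1 + k_d·θ_c) = 0.474 / (1 + 0.0984 × 11.7) = 0.474 / 2.151 = 0.2203 g VSS per g ultimate BOD removed.
ΔS = 2030 − 9.31 = 2021 mg/L, so the substrate removal rate is 489 × 2021/1000 = 988.1 kg ultimate BOD/d.
Net sludge production P_X = 0.2203 × 988.1 = 217.7 kg VSS/d.
R_O = Q·ΔS − 1.42 P_X = 988.1 − 309.2 = 679.0 kg O₂/d.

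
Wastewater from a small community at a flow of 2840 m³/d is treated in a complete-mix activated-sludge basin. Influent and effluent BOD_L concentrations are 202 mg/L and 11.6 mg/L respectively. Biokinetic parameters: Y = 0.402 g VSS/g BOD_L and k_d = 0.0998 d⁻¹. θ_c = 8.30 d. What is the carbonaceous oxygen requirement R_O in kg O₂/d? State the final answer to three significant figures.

R_O ≈ 372 kg O₂/d

The observed yield is Y_obs = Y/(1 + k_d·θ_c) = 0.402 / (1 + 0.0998 × 8.30) = 0.402 / 1.828 = 0.2199 g VSS per g BOD_L removed.
Mass of BOD_L removed per day: Q(S₀ − S) = 2840 × 190.4 g/m³ = 540.7 kg/d.
Net sludge production P_X = 0.2199 × 540.7 = 118.9 kg VSS/d.
R_O = Q·(S₀ − S) − 1.42·P_X = 540.7 − 1.42 × 118.9 = 371.9 kg O₂/d.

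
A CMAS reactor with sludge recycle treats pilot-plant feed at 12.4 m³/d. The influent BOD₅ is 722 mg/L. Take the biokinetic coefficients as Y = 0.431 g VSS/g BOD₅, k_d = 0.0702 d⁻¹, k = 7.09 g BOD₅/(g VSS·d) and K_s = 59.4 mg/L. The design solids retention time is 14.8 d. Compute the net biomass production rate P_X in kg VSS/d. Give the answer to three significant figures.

From the Monod/SRT balance for a CMAS, S = K_s·(1+k_d θ_c)/[θ_c·(Y k − k_d) − 1] = 59.4 × (1 + 0.0702 × 14.8) / [14.8 × (0.431 × 7.09 − 0.0702) − 1] = 121.1 / 43.19 = 2.804 mg/L.
Y_obs = Y / (1 + k_d θ_c) = 0.431 / (1 + 0.0702 × 14.8) = 0.431 / 2.039 = 0.2114.
Q·(S₀ − S) = 12.4 × (722 − 2.80) × 10⁻³ = 8.918 kg/d removed.
Biomass produced: P_X = Y_obs·Q·ΔS = 0.2114 × 8.918 ≈ 1.885 kg VSS/d.

P_X ≈ 1.89 kg VSS/d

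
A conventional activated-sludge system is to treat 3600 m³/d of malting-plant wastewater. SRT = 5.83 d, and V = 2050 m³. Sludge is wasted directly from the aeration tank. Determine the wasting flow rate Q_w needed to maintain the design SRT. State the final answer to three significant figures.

For wasting at MLVSS concentration, Q_w = V/θ_c = 2050/5.83 = 351.6 m³/d.

Q_w ≈ 352 m³/d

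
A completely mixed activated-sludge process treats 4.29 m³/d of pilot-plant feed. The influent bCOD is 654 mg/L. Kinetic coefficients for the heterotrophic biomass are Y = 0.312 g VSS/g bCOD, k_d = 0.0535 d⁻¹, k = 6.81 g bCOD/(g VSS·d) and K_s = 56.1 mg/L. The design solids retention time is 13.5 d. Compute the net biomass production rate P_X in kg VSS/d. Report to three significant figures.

Effluent substrate depends only on kinetics and SRT: S = K_s(1 + k_d θ_c) / [θ_c(Yk − k_d) − 1] = 56.1 × (1 + 0.0535 × 13.5) / [13.5 × (0.312 × 6.81 − 0.0535) − 1] = 96.62 / 26.96 = 3.584 mg/L.
Observed yield with endogenous decay: Y_obs = Y / (1 + k_d·θ_c) = 0.312 / (1 + 0.0535 × 13.5) = 0.312 / 1.722 = 0.1812 g VSS/g bCOD.
Substrate removed = Q·(S₀ − S) = 4.29 m³/d × (654 − 3.58) g/m³ = 2.79×10^3 g/d = 2.790 kg/d.
P_X = Y_obs · Q(S₀ − S) = 0.1812 × 2.790 = 0.5055 kg VSS/d.

P_X ≈ 0.505 kg VSS/d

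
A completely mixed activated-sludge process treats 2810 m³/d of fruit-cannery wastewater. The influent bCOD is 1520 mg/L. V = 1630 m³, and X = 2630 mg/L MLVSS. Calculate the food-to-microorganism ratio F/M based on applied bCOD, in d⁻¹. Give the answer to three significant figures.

Food-to-microorganism ratio F/M = Q S₀ / (V X) = 2810 × 1520 / (1630 × 2630) = 0.9963 d⁻¹.

F/M ≈ 0.996 d⁻¹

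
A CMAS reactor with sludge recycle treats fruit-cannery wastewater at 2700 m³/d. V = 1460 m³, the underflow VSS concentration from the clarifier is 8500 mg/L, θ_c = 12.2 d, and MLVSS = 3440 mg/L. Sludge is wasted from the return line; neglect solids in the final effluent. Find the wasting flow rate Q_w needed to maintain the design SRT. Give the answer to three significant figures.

Wasting from the return line (neglecting effluent solids): Q_w = V·X / (θ_c·X_r) = 1460 × 3440 / (12.2 × 8500) = 48.43 m³/d.

Q_w ≈ 48.4 m³/d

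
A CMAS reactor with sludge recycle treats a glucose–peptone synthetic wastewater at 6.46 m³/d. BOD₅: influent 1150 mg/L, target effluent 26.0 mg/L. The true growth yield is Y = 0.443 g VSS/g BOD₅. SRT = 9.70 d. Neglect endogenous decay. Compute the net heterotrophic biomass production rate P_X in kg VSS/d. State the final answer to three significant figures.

P_X ≈ 3.22 kg VSS/d

Since k_d ≈ 0, Y_obs = Y = 0.443 g VSS/g BOD₅.
Q·(S₀ − S) = 6.46 × (1150 − 26.0) × 10⁻³ = 7.261 kg/d removed.
Biomass produced: P_X = Y_obs·Q·ΔS = 0.4430 × 7.261 ≈ 3.217 kg VSS/d.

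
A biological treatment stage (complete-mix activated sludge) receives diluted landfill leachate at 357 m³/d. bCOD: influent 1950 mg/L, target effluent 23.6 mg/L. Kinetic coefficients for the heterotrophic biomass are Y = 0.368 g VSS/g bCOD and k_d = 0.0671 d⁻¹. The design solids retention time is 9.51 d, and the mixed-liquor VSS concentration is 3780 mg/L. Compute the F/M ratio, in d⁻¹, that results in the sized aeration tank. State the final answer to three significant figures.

Steady-state biomass mass balance: V·X·(1 + k_d·θ_c) = Y·Q·(S₀ − S)·θ_c, so V = 0.368 × 357 × (1950 − 23.6) × 9.51 / [3780 × (1 + 0.0671 × 9.51)] = 2.41×10^6 / 6192 = 388.7 m³.
F/M = applied load / biomass = Q·S₀/(V·X) = 357 × 1950 / (388.7 × 3780) = 0.4738 d⁻¹.

F/M ≈ 0.474 d⁻¹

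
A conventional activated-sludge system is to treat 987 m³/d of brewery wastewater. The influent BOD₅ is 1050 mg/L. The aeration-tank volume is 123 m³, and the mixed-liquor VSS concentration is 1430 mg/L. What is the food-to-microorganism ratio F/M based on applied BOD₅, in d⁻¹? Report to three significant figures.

F/M ≈ 5.89 d⁻¹

Food-to-microorganism ratio F/M = Q S₀ / (V X) = 987 × 1050 / (123.0 × 1430) = 5.892 d⁻¹.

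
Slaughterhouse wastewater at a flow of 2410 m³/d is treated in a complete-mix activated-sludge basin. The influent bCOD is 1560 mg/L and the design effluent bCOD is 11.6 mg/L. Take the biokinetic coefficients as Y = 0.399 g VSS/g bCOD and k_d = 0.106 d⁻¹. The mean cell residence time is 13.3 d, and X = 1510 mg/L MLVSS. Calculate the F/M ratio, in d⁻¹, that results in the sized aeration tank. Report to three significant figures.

F/M ≈ 0.458 d⁻¹

Steady-state biomass mass balance: V·X·(1 + k_d·θ_c) = Y·Q·(S₀ − S)·θ_c, so V = 0.399 × 2410 × (1560 − 11.6) × 13.3 / [1510 × (1 + 0.106 × 13.3)] = 1.98×10^7 / 3639 = 5442 m³.
F/M = Q·S₀ / (V·X) = 2410 × 1560 / (5442 × 1510) = 0.4575 g bCOD·(g VSS·d)⁻¹.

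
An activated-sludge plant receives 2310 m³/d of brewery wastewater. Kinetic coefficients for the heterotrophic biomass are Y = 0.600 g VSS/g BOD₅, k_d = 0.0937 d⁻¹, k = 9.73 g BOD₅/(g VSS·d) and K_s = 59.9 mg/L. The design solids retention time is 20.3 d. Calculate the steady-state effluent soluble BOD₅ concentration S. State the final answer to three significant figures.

For a completely mixed reactor with recycle the Lawrence–McCarty relation gives S = K_s·(1 + k_d·θ_c) / [θ_c·(Y·k − k_d) − 1] = 59.9 × (1 + 0.0937 × 20.3) / [20.3 × (0.600 × 9.73 − 0.0937) − 1] = 173.8 / 115.6 = 1.504 mg/L.

S ≈ 1.50 mg/L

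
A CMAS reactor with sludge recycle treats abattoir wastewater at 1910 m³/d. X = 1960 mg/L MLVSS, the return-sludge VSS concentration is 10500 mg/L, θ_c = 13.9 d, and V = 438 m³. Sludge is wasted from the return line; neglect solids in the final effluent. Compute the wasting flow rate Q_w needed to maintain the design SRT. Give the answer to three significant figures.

Wasting from the return line (neglecting effluent solids): Q_w = V·X / (θ_c·X_r) = 438.0 × 1960 / (13.9 × 10500) = 5.882 m³/d.

Q_w ≈ 5.88 m³/d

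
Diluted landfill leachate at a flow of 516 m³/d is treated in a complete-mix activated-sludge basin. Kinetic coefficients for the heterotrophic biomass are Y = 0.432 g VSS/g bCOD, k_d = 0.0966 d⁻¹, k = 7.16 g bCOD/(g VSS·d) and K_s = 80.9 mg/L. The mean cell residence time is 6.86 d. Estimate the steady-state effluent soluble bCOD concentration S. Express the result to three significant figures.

S ≈ 6.88 mg/L

From the Monod/SRT balance for a CMAS, S = K_s·(1+k_d θ_c)/[θ_c·(Y k − k_d) − 1] = 80.9 × (1 + 0.0966 × 6.86) / [6.86 × (0.432 × 7.16 − 0.0966) − 1] = 134.5 / 19.56 = 6.878 mg/L.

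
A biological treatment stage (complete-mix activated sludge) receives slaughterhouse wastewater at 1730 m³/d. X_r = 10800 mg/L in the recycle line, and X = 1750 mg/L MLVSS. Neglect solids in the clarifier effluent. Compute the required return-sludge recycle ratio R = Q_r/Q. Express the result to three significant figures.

Mass balance around the secondary clarifier (neglecting effluent solids): R = X / (X_r − X) = 1750 / (10800 − 1750) = 0.1934.

R ≈ 0.193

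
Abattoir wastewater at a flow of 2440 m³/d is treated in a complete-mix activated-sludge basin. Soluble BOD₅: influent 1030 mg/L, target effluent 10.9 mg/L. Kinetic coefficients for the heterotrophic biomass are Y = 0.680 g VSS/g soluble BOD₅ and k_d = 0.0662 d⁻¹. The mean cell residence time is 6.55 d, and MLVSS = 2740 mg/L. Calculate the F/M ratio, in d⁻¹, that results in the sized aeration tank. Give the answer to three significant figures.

F/M ≈ 0.325 d⁻¹

Steady-state biomass mass balance: V·X·(1 + k_d·θ_c) = Y·Q·(S₀ − S)·θ_c, so V = 0.680 × 2440 × (1030 − 10.9) × 6.55 / [2740 × (1 + 0.0662 × 6.55)] = 1.11×10^7 / 3928 = 2820 m³.
F/M = applied load / biomass = Q·S₀/(V·X) = 2440 × 1030 / (2820 × 2740) = 0.3253 d⁻¹.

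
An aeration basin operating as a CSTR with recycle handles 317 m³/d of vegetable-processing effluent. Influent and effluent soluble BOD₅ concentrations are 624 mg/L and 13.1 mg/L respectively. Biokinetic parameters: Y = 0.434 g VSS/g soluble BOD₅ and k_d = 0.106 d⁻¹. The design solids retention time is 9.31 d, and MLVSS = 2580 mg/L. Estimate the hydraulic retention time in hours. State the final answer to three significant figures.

Steady-state biomass mass balance: V·X·(1 + k_d·θ_c) = Y·Q·(S₀ − S)·θ_c, so V = 0.434 × 317 × (624 − 13.1) × 9.31 / [2580 × (1 + 0.106 × 9.31)] = 7.82×10^5 / 5126 = 152.6 m³.
τ = V/Q = 152.6/317 = 0.4815 d, or 11.56 h.

τ ≈ 11.6 h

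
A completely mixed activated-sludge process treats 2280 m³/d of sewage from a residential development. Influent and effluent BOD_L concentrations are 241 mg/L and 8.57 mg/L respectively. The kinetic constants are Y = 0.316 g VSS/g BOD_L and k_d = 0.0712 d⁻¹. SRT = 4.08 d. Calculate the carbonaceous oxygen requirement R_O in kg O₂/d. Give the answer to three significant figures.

Correct the yield for decay: Y_obs = Y/(1 + k_d θ_c) = 0.316 / (1 + 0.0712 × 4.08) = 0.316 / 1.290 = 0.2449.
Substrate removed = Q·(S₀ − S) = 2280 m³/d × (241 − 8.57) g/m³ = 5.3×10^5 g/d = 529.9 kg/d.
Net sludge production P_X = 0.2449 × 529.9 = 129.8 kg VSS/d.
R_O = Q·(S₀ − S) − 1.42·P_X = 529.9 − 1.42 × 129.8 = 345.7 kg O₂/d.

R_O ≈ 346 kg O₂/d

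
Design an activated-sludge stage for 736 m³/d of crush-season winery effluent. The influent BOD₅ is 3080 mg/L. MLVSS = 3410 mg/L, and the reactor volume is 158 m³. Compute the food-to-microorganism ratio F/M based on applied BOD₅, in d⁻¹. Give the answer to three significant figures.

F/M ≈ 4.21 d⁻¹

Food-to-microorganism ratio F/M = Q S₀ / (V X) = 736 × 3080 / (158.0 × 3410) = 4.207 d⁻¹.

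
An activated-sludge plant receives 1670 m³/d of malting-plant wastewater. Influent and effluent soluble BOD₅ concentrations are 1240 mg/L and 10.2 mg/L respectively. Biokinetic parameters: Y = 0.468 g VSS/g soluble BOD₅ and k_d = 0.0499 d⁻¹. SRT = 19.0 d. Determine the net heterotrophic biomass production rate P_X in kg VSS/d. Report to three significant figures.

P_X ≈ 493 kg VSS/d

Correct the yield for decay: Y_obs = Y/(1 + k_d θ_c) = 0.468 / (1 + 0.0499 × 19.0) = 0.468 / 1.948 = 0.2402.
Mass of soluble BOD₅ removed per day: Q(S₀ − S) = 1670 × 1230 g/m³ = 2054 kg/d.
P_X = Y_obs · Q(S₀ − S) = 0.2402 × 2054 = 493.4 kg VSS/d.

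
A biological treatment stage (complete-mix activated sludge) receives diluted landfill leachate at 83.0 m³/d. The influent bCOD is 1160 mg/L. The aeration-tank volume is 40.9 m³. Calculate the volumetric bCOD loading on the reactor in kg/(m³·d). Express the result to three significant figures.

L_v ≈ 2.35 kg bCOD/(m³·d)

Volumetric loading L_v = Q·S₀ / V = 83.0 × 1160 g/m³ / 40.90 m³ = 2354 g/(m³·d) = 2.354 kg bCOD/(m³·d).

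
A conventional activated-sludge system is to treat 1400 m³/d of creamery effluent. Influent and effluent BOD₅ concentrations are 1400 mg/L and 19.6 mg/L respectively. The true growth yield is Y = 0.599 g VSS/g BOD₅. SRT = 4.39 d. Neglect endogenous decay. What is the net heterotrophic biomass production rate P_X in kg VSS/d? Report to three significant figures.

P_X ≈ 1160 kg VSS/d

No decay correction is needed, so Y_obs = Y = 0.599.
Mass of BOD₅ removed per day: Q(S₀ − S) = 1400 × 1380 g/m³ = 1933 kg/d.
Biomass produced: P_X = Y_obs·Q·ΔS = 0.5990 × 1933 ≈ 1158 kg VSS/d.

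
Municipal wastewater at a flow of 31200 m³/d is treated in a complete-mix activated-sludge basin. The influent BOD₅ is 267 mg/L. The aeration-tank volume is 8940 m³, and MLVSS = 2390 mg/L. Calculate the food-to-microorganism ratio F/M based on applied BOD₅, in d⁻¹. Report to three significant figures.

F/M ≈ 0.390 d⁻¹

F/M = applied load / biomass = Q·S₀/(V·X) = 31200 × 267 / (8940 × 2390) = 0.3899 d⁻¹.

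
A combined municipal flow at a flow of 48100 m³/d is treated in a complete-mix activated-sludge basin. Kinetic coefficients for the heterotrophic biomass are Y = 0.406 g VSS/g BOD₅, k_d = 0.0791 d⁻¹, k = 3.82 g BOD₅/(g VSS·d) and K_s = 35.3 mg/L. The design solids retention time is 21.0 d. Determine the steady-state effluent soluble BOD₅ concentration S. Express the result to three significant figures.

For a completely mixed reactor with recycle the Lawrence–McCarty relation gives S = K_s·(1 + k_d·θ_c) / [θ_c·(Y·k − k_d) − 1] = 35.3 × (1 + 0.0791 × 21.0) / [21.0 × (0.406 × 3.82 − 0.0791) − 1] = 93.94 / 29.91 = 3.141 mg/L.

S ≈ 3.14 mg/L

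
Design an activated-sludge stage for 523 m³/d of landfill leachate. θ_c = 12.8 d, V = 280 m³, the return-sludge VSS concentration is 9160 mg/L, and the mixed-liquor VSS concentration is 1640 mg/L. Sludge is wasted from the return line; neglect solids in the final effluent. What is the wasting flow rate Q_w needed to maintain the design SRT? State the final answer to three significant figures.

Wasting from the return line (neglecting effluent solids): Q_w = V·X / (θ_c·X_r) = 280.0 × 1640 / (12.8 × 9160) = 3.916 m³/d.

Q_w ≈ 3.92 m³/d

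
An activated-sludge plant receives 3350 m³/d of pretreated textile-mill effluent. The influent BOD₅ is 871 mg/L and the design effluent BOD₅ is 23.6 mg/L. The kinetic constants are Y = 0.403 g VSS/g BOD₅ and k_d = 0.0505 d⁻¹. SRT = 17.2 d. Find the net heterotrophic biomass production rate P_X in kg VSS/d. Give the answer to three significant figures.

Correct the yield for decay: Y_obs = Y/(1 + k_d θ_c) = 0.403 / (1 + 0.0505 × 17.2) = 0.403 / 1.869 = 0.2157.
Q·(S₀ − S) = 3350 × (871 − 23.6) × 10⁻³ = 2839 kg/d removed.
So the net sludge growth is P_X = 0.2157 × 2839 = 612.2 kg VSS/d.

P_X ≈ 612 kg VSS/d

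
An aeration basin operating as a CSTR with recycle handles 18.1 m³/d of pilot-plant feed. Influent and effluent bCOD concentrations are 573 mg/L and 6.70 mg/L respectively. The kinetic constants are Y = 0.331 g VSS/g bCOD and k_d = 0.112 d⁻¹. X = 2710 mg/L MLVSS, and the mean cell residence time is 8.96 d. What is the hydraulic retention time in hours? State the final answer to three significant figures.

Rearranging the biomass balance for a CMAS with decay, V = Y·Q·ΔS·θ_c / [X·(1+k_d θ_c)] = 0.331 × 18.1 × (573 − 6.70) × 8.96 / [2710 × (1 + 0.112 × 8.96)] = 3.04×10^4 / 5430 = 5.599 m³.
Hydraulic retention time τ = V/Q = 5.599 / 18.1 = 0.3093 d = 7.424 h.

τ ≈ 7.42 h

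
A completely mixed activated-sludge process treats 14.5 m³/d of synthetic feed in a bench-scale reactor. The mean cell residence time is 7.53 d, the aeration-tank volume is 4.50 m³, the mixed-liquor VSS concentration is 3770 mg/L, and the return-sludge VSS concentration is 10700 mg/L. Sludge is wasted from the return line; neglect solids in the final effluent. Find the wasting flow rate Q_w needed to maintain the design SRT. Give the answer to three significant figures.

θ_c = V·X/(Q_w·X_r) when wasting from the recycle, so Q_w = V·X/(θ_c·X_r) = 4.500 × 3770 / (7.53 × 10700) = 0.2106 m³/d.

Q_w ≈ 0.211 m³/d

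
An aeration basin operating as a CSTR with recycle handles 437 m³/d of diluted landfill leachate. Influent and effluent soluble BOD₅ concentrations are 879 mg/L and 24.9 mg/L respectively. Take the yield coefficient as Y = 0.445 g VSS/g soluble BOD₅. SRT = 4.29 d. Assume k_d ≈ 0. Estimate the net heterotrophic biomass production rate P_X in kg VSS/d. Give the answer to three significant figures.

Since k_d ≈ 0, Y_obs = Y = 0.445 g VSS/g soluble BOD₅.
ΔS = 879 − 24.9 = 854.1 mg/L, so the substrate removal rate is 437 × 854.1/1000 = 373.2 kg soluble BOD₅/d.
So the net sludge growth is P_X = 0.4450 × 373.2 = 166.1 kg VSS/d.

P_X ≈ 166 kg VSS/d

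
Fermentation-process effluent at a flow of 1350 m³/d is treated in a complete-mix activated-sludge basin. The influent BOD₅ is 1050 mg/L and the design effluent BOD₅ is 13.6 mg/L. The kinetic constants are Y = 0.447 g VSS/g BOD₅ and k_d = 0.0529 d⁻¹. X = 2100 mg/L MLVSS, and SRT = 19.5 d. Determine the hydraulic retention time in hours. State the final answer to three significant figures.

τ ≈ 50.8 h

Rearranging the biomass balance for a CMAS with decay, V = Y·Q·ΔS·θ_c / [X·(1+k_d θ_c)] = 0.447 × 1350 × (1050 − 13.6) × 19.5 / [2100 × (1 + 0.0529 × 19.5)] = 1.22×10^7 / 4266 = 2859 m³.
HRT = V/Q = 2859 m³ / 1350 m³·d⁻¹ = 2.117 d × 24 = 50.82 h.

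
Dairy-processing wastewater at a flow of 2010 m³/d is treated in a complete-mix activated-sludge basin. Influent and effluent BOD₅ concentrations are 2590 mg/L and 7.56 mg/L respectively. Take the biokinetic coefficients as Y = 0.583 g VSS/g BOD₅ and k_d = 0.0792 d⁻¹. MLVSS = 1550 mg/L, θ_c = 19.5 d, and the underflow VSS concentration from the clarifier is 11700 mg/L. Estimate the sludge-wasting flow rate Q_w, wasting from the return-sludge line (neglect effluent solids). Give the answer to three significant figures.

Q_w ≈ 102 m³/d

Steady-state biomass mass balance: V·X·(1 + k_d·θ_c) = Y·Q·(S₀ − S)·θ_c, so V = 0.583 × 2010 × (2590 − 7.56) × 19.5 / [1550 × (1 + 0.0792 × 19.5)] = 5.9×10^7 / 3944 = 14963 m³.
Q_w = (V·X)/(θ_c X_r) = 14963 × 1550 / (19.5 × 11700) = 101.7 m³/d.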